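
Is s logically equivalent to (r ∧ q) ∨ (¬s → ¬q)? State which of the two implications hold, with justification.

(⇒) Assume the antecedent. If r is true, (r ∧ q) ∨ (¬s → ¬q) reduces to true regardless of the other variables. If r is false, the antecedent forces (r = F, q = F, s = T) or (r = F, q = T, s = T), and (r ∧ q) ∨ (¬s → ¬q) holds there. Either way (r ∧ q) ∨ (¬s → ¬q) holds.

(⇐) This fails. Under r = F, q = F, s = F, the left side is false but the right side is true.

Only the forward direction holds.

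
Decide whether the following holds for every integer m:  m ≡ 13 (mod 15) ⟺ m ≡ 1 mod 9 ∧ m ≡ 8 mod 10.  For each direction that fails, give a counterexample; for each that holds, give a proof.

Only the reverse direction holds.

(→) This fails: m = 73 gives 73 ≡ 13 (mod 15) but 73 ≡ 3 (mod 10), so the conjunction on the right does not hold.

(←) Conversely, if m ≡ 1 (mod 9) and m ≡ 8 (mod 10), then by the Chinese remainder theorem m ≡ 28 (mod 90). Since 28 ≡ 13 (mod 15) and 15 ∣ 90, we get m ≡ 13 (mod 15).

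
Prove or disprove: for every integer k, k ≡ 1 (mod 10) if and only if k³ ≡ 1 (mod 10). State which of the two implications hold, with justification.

The biconditional holds.

(⟹) Suppose k ≡ 1 (mod 10). Write k = 10j + 1. Then (10j + 1)³ = 1000j³ + 300j² + 30j + 1 = 10(100j³ + 30j² + 3j) + 1, so k³ ≡ 1 (mod 10).

(⟸) Conversely, suppose k³ ≡ 1 (mod 10). The only residue r in {0, …, 9} with r³ ≡ 1 (mod 10) is r = 1, so k ≡ 1 (mod 10).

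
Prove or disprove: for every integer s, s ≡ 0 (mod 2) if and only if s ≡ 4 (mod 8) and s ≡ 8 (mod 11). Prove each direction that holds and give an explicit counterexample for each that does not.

(⇒) This fails: s = 0 gives 0 ≡ 0 (mod 2) but 0 ≡ 0 (mod 8), so the conjunction on the right does not hold.

(⇐) Conversely, if s ≡ 4 (mod 8) and s ≡ 8 (mod 11), then by the Chinese remainder theorem s ≡ 52 (mod 88). Since 52 ≡ 0 (mod 2) and 2 ∣ 88, we get s ≡ 0 (mod 2).

(⇒) fails; (⇐) holds.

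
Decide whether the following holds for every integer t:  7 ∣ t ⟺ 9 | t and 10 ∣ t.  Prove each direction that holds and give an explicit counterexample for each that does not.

(⇒) This fails: take t = 7. Certainly 7 ∣ 7, but 9 ∤ 7.

(⇐) This fails: take t = 90. Both 9 ∣ 90 and 10 ∣ 90, yet 90 is not a multiple of 7 (since 90 = 12·7 + 6), so 7 ∤ 90.

Both directions fail.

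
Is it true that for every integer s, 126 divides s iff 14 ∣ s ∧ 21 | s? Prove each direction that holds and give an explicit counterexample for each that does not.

Only the forward implication holds.

(⇐) This fails: take s = 42. Both 14 ∣ 42 and 21 ∣ 42, yet 42 is not a multiple of 126 (since 42 = 0·126 + 42), so 126 ∤ 42.

(⇒) If 126 ∣ s, write s = 126q. Since 126 = 9·14, s = 14·(9q), so 14 ∣ s; and since 126 = 6·21, s = 21·(6q), so 21 ∣ s.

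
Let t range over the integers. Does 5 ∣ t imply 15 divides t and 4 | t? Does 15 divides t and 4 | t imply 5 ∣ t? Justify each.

Only the converse holds.

(⟸) Suppose 15 ∣ t and 4 ∣ t. Any common multiple of 15 and 4 is a multiple of their lcm; here gcd(15, 4) = 1, so lcm(15, 4) = 15·4 = 60, so 60 ∣ t. Since 5 ∣ 60, it follows that 5 ∣ t.

(⟹) This fails: take t = 5. Certainly 5 ∣ 5, but 15 ∤ 5.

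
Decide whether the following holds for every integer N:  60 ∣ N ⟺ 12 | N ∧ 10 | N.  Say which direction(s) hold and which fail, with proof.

[⇒] If 60 ∣ N, write N = 60q. Since 60 = 5·12, N = 12·(5q), so 12 ∣ N; and since 60 = 6·10, N = 10·(6q), so 10 ∣ N.

[⇐] Suppose 12 ∣ N and 10 ∣ N. Any common multiple of 12 and 10 is a multiple of their lcm; here lcm(12, 10) = 12·10/gcd(12, 10) = 120/2 = 60, so 60 ∣ N.

Both implications hold.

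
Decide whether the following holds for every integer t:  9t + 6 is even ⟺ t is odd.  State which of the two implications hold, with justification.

(⇒) This fails: t = 2 gives 9t + 6 = 24, which is even, but 2 is even, not odd.

(⇐) This also fails: t = 3 is odd, but 9t + 6 = 33 is odd, not even.

(⇒) fails and (⇐) fails.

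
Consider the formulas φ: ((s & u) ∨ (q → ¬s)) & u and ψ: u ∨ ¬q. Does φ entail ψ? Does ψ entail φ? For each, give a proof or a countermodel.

[⇒] Assume the antecedent. If u is true, u ∨ ¬q reduces to true regardless of the other variables. If u is false, the antecedent cannot hold. Either way u ∨ ¬q holds.

[⇐] This fails. Under u = F, q = F, s = F, the left side is false but the right side is true.

The forward direction holds; the converse fails.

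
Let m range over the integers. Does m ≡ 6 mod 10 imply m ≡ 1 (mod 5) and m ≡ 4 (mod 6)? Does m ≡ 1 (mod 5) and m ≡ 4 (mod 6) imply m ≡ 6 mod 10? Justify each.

(⇒) fails; (⇐) holds.

(⇐) If m ≡ 1 (mod 5) and m ≡ 4 (mod 6), then by the Chinese remainder theorem m ≡ 16 (mod 30). Since 16 ≡ 6 (mod 10) and 10 ∣ 30, we get m ≡ 6 (mod 10).

(⇒) This fails: m = 26 gives 26 ≡ 6 (mod 10) but 26 ≡ 2 (mod 6), so the conjunction on the right does not hold.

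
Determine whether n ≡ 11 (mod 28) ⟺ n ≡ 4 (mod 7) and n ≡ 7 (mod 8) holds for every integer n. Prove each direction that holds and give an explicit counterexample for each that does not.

(⇒) fails; (⇐) holds.

[⇒] This fails: n = 11 gives 11 ≡ 11 (mod 28) but 11 ≡ 3 (mod 8), so the conjunction on the right does not hold.

[⇐] Conversely, if n ≡ 4 (mod 7) and n ≡ 7 (mod 8), then by the Chinese remainder theorem n ≡ 39 (mod 56). Since 39 ≡ 11 (mod 28) and 28 ∣ 56, we get n ≡ 11 (mod 28).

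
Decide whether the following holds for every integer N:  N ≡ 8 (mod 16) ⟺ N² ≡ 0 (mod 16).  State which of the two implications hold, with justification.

Forward direction. Suppose N ≡ 8 (mod 16). Write N = 16j + 8. Then (16j + 8)² = 256j² + 256j + 64 = 16(16j² + 16j + 4) + 0, so N² ≡ 0 (mod 16).

Converse. This fails: take N = 0. Then 0² = 0 ≡ 0 (mod 16), yet 0 ≡ 0 (mod 16), not 8.

Not equivalent: only (⇒) holds.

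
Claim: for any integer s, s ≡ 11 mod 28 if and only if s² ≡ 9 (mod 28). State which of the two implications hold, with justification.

Only the forward direction holds.

(⟹) Suppose s ≡ 11 mod 28. Write s = 28j + 11. Then (28j + 11)² = 784j² + 616j + 121 = 28(28j² + 22j + 4) + 9, so s² ≡ 9 (mod 28).

(⟸) This fails: take s = 3. Then 3² = 9 ≡ 9 (mod 28), yet 3 ≡ 3 (mod 28), not 11.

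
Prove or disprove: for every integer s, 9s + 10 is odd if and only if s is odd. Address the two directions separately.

Equivalent; both directions hold.

(⇒) Suppose 9s + 10 is odd. Since 9 is odd, 9s and s have the same parity, so 9s + 10 ≡ s + 10 (mod 2). As 10 is even, 9s + 10 is odd exactly when s is odd. Thus s is odd.

(⇐) Conversely, suppose s is odd; write s = 2j + 1. Then 9s + 10 = 9·(2j + 1) + 10 = 2·9j + 19, which is odd.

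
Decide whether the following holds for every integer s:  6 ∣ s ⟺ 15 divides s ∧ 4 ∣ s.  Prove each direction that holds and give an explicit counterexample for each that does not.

Not equivalent: only (⇐) holds.

[⇒] This fails: take s = 6. Certainly 6 ∣ 6, but 15 ∤ 6.

[⇐] Suppose 15 ∣ s and 4 ∣ s. Any common multiple of 15 and 4 is a multiple of their lcm; here gcd(15, 4) = 1, so lcm(15, 4) = 15·4 = 60, so 60 ∣ s. Since 6 ∣ 60, it follows that 6 ∣ s.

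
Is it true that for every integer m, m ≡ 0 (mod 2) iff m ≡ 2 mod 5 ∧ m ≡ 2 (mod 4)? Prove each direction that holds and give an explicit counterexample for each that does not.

Only the reverse direction holds.

(→) This fails: m = 0 gives 0 ≡ 0 (mod 2) but 0 ≡ 0 (mod 5), so the conjunction on the right does not hold.

(←) Conversely, if m ≡ 2 (mod 5) and m ≡ 2 (mod 4), then by the Chinese remainder theorem m ≡ 2 (mod 20). Since 2 ≡ 0 (mod 2) and 2 ∣ 20, we get m ≡ 0 (mod 2).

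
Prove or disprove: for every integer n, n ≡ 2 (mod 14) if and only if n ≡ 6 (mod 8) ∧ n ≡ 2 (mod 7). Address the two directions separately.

Forward direction. This fails: n = 16 gives 16 ≡ 2 (mod 14) but 16 ≡ 0 (mod 8), so the conjunction on the right does not hold.

Converse. If n ≡ 6 (mod 8) and n ≡ 2 (mod 7), then by the Chinese remainder theorem n ≡ 30 (mod 56). Since 30 ≡ 2 (mod 14) and 14 ∣ 56, we get n ≡ 2 (mod 14).

(⇒) fails; (⇐) holds.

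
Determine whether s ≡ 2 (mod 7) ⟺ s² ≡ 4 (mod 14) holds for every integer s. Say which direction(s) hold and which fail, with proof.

Neither implication holds.

(⟹) This fails: take s = 9. Then 9 ≡ 2 (mod 7), but 9² = 81 ≡ 11 (mod 14), not 4.

(⟸) This fails: take s = 12. Then 12² = 144 ≡ 4 (mod 14), yet 12 ≡ 5 (mod 7), not 2.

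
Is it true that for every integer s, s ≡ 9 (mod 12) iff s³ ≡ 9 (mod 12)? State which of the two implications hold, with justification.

Both directions hold; the statement is true.

Forward direction. Suppose s ≡ 9 (mod 12). Write s = 12j + 9. Then (12j + 9)³ = 1728j³ + 3888j² + 2916j + 729 = 12(144j³ + 324j² + 243j + 60) + 9, so s³ ≡ 9 (mod 12).

Converse. Suppose s³ ≡ 9 (mod 12). The only residue r in {0, …, 11} with r³ ≡ 9 (mod 12) is r = 9, so s ≡ 9 (mod 12).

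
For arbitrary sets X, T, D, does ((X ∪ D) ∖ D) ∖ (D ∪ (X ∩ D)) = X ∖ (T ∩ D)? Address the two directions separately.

Forward inclusion. Let x ∈ ((X ∪ D) ∖ D) ∖ (D ∪ (X ∩ D)). Then either x ∈ X and x ∉ T, D; or x ∈ X ∩ T and x ∉ D. In each case x ∈ X ∖ (T ∩ D), so ((X ∪ D) ∖ D) ∖ (D ∪ (X ∩ D)) ⊆ X ∖ (T ∩ D).

Reverse inclusion. This inclusion fails. Take X = {1}, T = ∅, D = {1}; then 1 ∈ X ∖ (T ∩ D) but 1 ∉ ((X ∪ D) ∖ D) ∖ (D ∪ (X ∩ D)).

(⊆) holds; (⊇) fails.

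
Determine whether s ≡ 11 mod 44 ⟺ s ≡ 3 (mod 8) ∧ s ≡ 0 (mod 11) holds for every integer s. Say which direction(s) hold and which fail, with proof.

(⇒) fails; (⇐) holds.

(⟹) This fails: s = 55 gives 55 ≡ 11 (mod 44) but 55 ≡ 7 (mod 8), so the conjunction on the right does not hold.

(⟸) Conversely, if s ≡ 3 (mod 8) and s ≡ 0 (mod 11), then by the Chinese remainder theorem s ≡ 11 (mod 88). Since 11 ≡ 11 (mod 44) and 44 ∣ 88, we get s ≡ 11 (mod 44).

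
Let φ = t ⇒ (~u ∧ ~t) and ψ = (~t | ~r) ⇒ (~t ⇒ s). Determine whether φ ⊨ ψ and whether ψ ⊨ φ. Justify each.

Both directions fail.

(⇒) This fails. Under r = F, s = F, t = F, u = F, the left side is true but the right side is false.

(⇐) This fails. Under r = F, s = F, t = T, u = F, the left side is false but the right side is true.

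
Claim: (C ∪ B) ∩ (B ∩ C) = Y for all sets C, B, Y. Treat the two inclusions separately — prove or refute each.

Both inclusions fail.

Forward inclusion. This inclusion fails. Take C = {1}, B = {1}, Y = ∅; then 1 ∈ (C ∪ B) ∩ (B ∩ C) but 1 ∉ Y.

Reverse inclusion. This inclusion fails. Take C = ∅, B = ∅, Y = {1}; then 1 ∈ Y but 1 ∉ (C ∪ B) ∩ (B ∩ C).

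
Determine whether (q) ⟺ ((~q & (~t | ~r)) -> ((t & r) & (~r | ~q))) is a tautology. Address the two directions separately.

Only the forward implication holds.

(⟹) Assume the antecedent. If q is true, the consequent reduces to true regardless of the other variables. If q is false, the antecedent cannot hold. Either way the consequent holds.

(⟸) This fails. Under q = F, t = T, r = T, the left side is false but the right side is true.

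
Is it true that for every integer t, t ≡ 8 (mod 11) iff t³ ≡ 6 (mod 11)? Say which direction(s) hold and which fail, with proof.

Forward direction. Suppose t ≡ 8 (mod 11). Write t = 11j + 8. Then (11j + 8)³ = 1331j³ + 2904j² + 2112j + 512 = 11(121j³ + 264j² + 192j + 46) + 6, so t³ ≡ 6 (mod 11).

Converse. For the converse, argue contrapositively. If t ≢ 8 (mod 11), then t is congruent to one of 0, 1, 2, 3, 4, 5, 6, 7, 9, 10 modulo 11, and these give t³ ≡ 0, 1, 8, 5, 9, 4, 7, 2, 3, 10 respectively — never 6.

Equivalent; both directions hold.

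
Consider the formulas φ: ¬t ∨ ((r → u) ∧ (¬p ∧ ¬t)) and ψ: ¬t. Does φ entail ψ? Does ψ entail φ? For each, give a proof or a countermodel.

Both directions hold.

(⇒) Assume the antecedent. If t is true, the antecedent cannot hold. If t is false, ¬t reduces to true regardless of the other variables. Either way ¬t holds.

(⇐) Assume the antecedent. If t is true, the antecedent cannot hold. If t is false, ¬t ∨ ((r → u) ∧ (¬p ∧ ¬t)) reduces to true regardless of the other variables. Either way ¬t ∨ ((r → u) ∧ (¬p ∧ ¬t)) holds.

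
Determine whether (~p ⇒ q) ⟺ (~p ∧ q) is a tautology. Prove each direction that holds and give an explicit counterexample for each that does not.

Forward direction. This fails. Under q = F, p = T, the left side is true but the right side is false.

Converse. Assume the antecedent. If q is true, ~p ⇒ q reduces to true regardless of the other variables. If q is false, the antecedent cannot hold. Either way ~p ⇒ q holds.

Only the reverse direction holds.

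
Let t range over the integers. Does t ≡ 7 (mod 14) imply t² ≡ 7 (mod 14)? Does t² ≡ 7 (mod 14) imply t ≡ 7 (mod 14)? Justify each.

[⇒] Suppose t ≡ 7 (mod 14). Write t = 14j + 7. Then (14j + 7)² = 196j² + 196j + 49 = 14(14j² + 14j + 3) + 7, so t² ≡ 7 (mod 14).

[⇐] Conversely, suppose t² ≡ 7 (mod 14). The only residue r in {0, …, 13} with r² ≡ 7 (mod 14) is r = 7, so t ≡ 7 (mod 14).

The biconditional holds.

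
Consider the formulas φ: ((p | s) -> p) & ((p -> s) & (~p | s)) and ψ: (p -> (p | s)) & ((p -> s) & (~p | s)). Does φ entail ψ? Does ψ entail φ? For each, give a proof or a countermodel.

[⇒] Assume the antecedent. If p is true, the antecedent forces (p = T, s = T), and the consequent holds there. If p is false, the consequent reduces to true regardless of the other variables. Either way the consequent holds.

[⇐] This fails. Under p = F, s = T, the left side is false but the right side is true.

Only the forward implication holds.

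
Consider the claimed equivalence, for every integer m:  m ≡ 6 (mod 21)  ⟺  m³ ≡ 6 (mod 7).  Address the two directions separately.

Forward direction. Suppose m ≡ 6 (mod 21). Then m³ ≡ 6³ = 216 (mod 21), and since 7 ∣ 21, also m³ ≡ 6 (mod 7).

Converse. This fails: take m = 3. Then 3³ = 27 ≡ 6 (mod 7), yet 3 ≡ 3 (mod 21), not 6.

Only the forward implication holds.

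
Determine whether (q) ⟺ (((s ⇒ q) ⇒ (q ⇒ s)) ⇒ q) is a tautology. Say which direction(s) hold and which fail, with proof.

Both directions hold; the statement is true.

(⟹) Assume the antecedent. If q is true, ((s ⇒ q) ⇒ (q ⇒ s)) ⇒ q reduces to true regardless of the other variables. If q is false, the antecedent cannot hold. Either way ((s ⇒ q) ⇒ (q ⇒ s)) ⇒ q holds.

(⟸) Assume the antecedent. If q is true, q reduces to true regardless of the other variables. If q is false, the antecedent cannot hold. Either way q holds.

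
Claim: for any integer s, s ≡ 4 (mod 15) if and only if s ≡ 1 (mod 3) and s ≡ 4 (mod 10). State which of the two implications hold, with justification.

(←) If s ≡ 1 (mod 3) and s ≡ 4 (mod 10), then by the Chinese remainder theorem s ≡ 4 (mod 30). Since 4 ≡ 4 (mod 15) and 15 ∣ 30, we get s ≡ 4 (mod 15).

(→) This fails: s = 19 gives 19 ≡ 4 (mod 15) but 19 ≡ 9 (mod 10), so the conjunction on the right does not hold.

Only the converse holds.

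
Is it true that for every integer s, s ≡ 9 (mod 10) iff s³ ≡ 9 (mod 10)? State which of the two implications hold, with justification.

[⇒] Suppose s ≡ 9 (mod 10). Write s = 10j + 9. Then (10j + 9)³ = 1000j³ + 2700j² + 2430j + 729 = 10(100j³ + 270j² + 243j + 72) + 9, so s³ ≡ 9 (mod 10).

[⇐] Conversely, suppose s³ ≡ 9 (mod 10). The only residue r in {0, …, 9} with r³ ≡ 9 (mod 10) is r = 9, so s ≡ 9 (mod 10).

Both implications hold.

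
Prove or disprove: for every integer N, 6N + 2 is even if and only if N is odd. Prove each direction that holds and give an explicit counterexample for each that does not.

Only the reverse direction holds.

Forward direction. This fails: take N = 2. Then 6N + 2 = 14, which is even, yet N = 2 is even, not odd.

Converse. Suppose N is odd. Since 6 is even, 6N is even for every N, so 6N + 2 has the same parity as 2, which is even. Hence 6N + 2 is even.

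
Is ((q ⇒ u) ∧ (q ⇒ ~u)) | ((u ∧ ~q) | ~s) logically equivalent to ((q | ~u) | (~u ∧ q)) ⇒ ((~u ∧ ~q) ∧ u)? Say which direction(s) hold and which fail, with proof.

[⇒] This fails. Under u = F, s = F, q = F, the left side is true but the right side is false.

[⇐] Assume the antecedent. If u is true, the antecedent forces (u = T, s = F, q = F) or (u = T, s = T, q = F), and the consequent holds there. If u is false, the antecedent cannot hold. Either way the consequent holds.

The forward direction fails; the converse holds.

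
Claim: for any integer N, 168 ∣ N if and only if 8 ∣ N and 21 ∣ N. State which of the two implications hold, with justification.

(⟸) Suppose 8 ∣ N and 21 ∣ N. Any common multiple of 8 and 21 is a multiple of their lcm; here gcd(8, 21) = 1, so lcm(8, 21) = 8·21 = 168, so 168 ∣ N.

(⟹) If 168 ∣ N, write N = 168q. Since 168 = 21·8, N = 8·(21q), so 8 ∣ N; and since 168 = 8·21, N = 21·(8q), so 21 ∣ N.

Both directions hold; the statement is true.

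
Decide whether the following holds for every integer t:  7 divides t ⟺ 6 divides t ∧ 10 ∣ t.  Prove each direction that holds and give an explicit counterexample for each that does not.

Neither direction holds.

Forward direction. This fails: take t = 7. Certainly 7 ∣ 7, but 6 ∤ 7.

Converse. This fails: take t = 30. Both 6 ∣ 30 and 10 ∣ 30, yet 30 is not a multiple of 7 (since 30 = 4·7 + 2), so 7 ∤ 30.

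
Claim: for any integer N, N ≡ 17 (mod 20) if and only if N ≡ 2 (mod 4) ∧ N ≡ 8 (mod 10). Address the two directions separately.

Forward direction. This fails: N = 17 gives 17 ≡ 17 (mod 20) but 17 ≡ 1 (mod 4), so the conjunction on the right does not hold.

Converse. This fails: N = 18 satisfies both congruences on the right (18 ≡ 2 mod 4 and 18 ≡ 8 mod 10) yet 18 ≡ 18 (mod 20), not 17.

Neither implication holds.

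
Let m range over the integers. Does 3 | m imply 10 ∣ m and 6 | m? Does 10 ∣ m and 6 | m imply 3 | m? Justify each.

Only the converse holds.

(⇐) Suppose 10 ∣ m and 6 ∣ m. Any common multiple of 10 and 6 is a multiple of their lcm; here lcm(10, 6) = 10·6/gcd(10, 6) = 60/2 = 30, so 30 ∣ m. Since 3 ∣ 30, it follows that 3 ∣ m.

(⇒) This fails: take m = 3. Certainly 3 ∣ 3, but 10 ∤ 3.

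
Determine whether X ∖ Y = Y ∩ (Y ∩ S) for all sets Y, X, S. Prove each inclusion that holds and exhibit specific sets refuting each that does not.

Both inclusions fail.

(⟹) This inclusion fails. Take Y = ∅, X = {1}, S = ∅; then 1 ∈ X ∖ Y but 1 ∉ Y ∩ (Y ∩ S).

(⟸) This inclusion fails. Take Y = {1}, X = ∅, S = {1}; then 1 ∈ Y ∩ (Y ∩ S) but 1 ∉ X ∖ Y.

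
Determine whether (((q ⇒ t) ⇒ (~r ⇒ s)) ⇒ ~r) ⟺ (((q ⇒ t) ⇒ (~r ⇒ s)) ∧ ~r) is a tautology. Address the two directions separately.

Only the reverse direction holds.

(←) Assume the antecedent. If r is true, the antecedent cannot hold. If r is false, ((q ⇒ t) ⇒ (~r ⇒ s)) ⇒ ~r reduces to true regardless of the other variables. Either way ((q ⇒ t) ⇒ (~r ⇒ s)) ⇒ ~r holds.

(→) This fails. Under t = F, r = F, s = F, q = F, the left side is true but the right side is false.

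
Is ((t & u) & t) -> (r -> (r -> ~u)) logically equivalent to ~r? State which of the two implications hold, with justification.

(⇒) This fails. Under u = F, r = T, t = F, the left side is true but the right side is false.

(⇐) Assume the antecedent. If u is true, the antecedent forces (u = T, r = F, t = F) or (u = T, r = F, t = T), and the consequent holds there. If u is false, the consequent reduces to true regardless of the other variables. Either way the consequent holds.

Not equivalent: only (⇐) holds.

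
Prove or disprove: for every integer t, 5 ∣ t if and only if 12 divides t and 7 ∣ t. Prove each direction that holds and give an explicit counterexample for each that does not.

Forward direction. This fails: take t = 5. Certainly 5 ∣ 5, but 12 ∤ 5.

Converse. This fails: take t = 84. Both 12 ∣ 84 and 7 ∣ 84, yet 84 is not a multiple of 5 (since 84 = 16·5 + 4), so 5 ∤ 84.

Both directions fail.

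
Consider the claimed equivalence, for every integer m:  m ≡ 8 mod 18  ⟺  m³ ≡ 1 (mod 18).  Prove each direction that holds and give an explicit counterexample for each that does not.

(⇒) fails and (⇐) fails.

Forward direction. This fails: take m = 8. Then 8 ≡ 8 (mod 18), but 8³ = 512 ≡ 8 (mod 18), not 1.

Converse. This fails: take m = 1. Then 1³ = 1 ≡ 1 (mod 18), yet 1 ≡ 1 (mod 18), not 8.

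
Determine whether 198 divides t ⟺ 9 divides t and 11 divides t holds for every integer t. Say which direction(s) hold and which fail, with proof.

(→) If 198 ∣ t, write t = 198q. Since 198 = 22·9, t = 9·(22q), so 9 ∣ t; and since 198 = 18·11, t = 11·(18q), so 11 ∣ t.

(←) This fails: take t = 99. Both 9 ∣ 99 and 11 ∣ 99, yet 99 is not a multiple of 198 (since 99 = 0·198 + 99), so 198 ∤ 99.

(⇒) holds; (⇐) fails.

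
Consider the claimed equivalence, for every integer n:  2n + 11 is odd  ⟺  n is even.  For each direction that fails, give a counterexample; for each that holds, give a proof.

(⇒) This fails: take n = 5. Then 2n + 11 = 21, which is odd, yet n = 5 is odd, not even.

(⇐) Suppose n is even. Since 2 is even, 2n is even for every n, so 2n + 11 has the same parity as 11, which is odd. Hence 2n + 11 is odd.

Only the converse holds.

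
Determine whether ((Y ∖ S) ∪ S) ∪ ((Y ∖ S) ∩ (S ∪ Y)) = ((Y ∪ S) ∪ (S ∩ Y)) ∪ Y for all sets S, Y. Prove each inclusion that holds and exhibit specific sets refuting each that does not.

(⊇) Let x ∈ ((Y ∪ S) ∪ (S ∩ Y)) ∪ Y. Then either x ∈ S and x ∉ Y; or x ∈ Y and x ∉ S; or x ∈ S ∩ Y. In each case x ∈ ((Y ∖ S) ∪ S) ∪ ((Y ∖ S) ∩ (S ∪ Y)), so ((Y ∪ S) ∪ (S ∩ Y)) ∪ Y ⊆ ((Y ∖ S) ∪ S) ∪ ((Y ∖ S) ∩ (S ∪ Y)).

(⊆) Let x ∈ ((Y ∖ S) ∪ S) ∪ ((Y ∖ S) ∩ (S ∪ Y)). Then either x ∈ S and x ∉ Y; or x ∈ Y and x ∉ S; or x ∈ S ∩ Y. In each case x ∈ ((Y ∪ S) ∪ (S ∩ Y)) ∪ Y, so ((Y ∖ S) ∪ S) ∪ ((Y ∖ S) ∩ (S ∪ Y)) ⊆ ((Y ∪ S) ∪ (S ∩ Y)) ∪ Y.

The two sets are equal.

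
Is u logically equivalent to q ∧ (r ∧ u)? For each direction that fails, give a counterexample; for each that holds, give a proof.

Only the reverse direction holds.

(→) This fails. Under q = F, u = T, r = F, the left side is true but the right side is false.

(←) Assume the antecedent. If q is true, the antecedent forces (q = T, u = T, r = T), and u holds there. If q is false, the antecedent cannot hold. Either way u holds.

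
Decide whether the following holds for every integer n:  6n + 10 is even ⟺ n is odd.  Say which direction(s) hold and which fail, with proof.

Not equivalent: only (⇐) holds.

Forward direction. This fails: take n = 6. Then 6n + 10 = 46, which is even, yet n = 6 is even, not odd.

Converse. Suppose n is odd. Since 6 is even, 6n is even for every n, so 6n + 10 has the same parity as 10, which is even. Hence 6n + 10 is even.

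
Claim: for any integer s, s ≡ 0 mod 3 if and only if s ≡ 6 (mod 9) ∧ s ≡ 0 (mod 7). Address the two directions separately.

Forward direction. This fails: s = 0 gives 0 ≡ 0 (mod 3) but 0 ≡ 0 (mod 9), so the conjunction on the right does not hold.

Converse. If s ≡ 6 (mod 9) and s ≡ 0 (mod 7), then by the Chinese remainder theorem s ≡ 42 (mod 63). Since 42 ≡ 0 (mod 3) and 3 ∣ 63, we get s ≡ 0 (mod 3).

(⇒) fails; (⇐) holds.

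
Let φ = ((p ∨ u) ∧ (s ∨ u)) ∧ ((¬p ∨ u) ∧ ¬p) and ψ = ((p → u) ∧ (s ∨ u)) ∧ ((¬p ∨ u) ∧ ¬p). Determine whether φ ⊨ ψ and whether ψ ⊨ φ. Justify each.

Not equivalent: only (⇒) holds.

[⇐] This fails. Under s = T, p = F, u = F, the left side is false but the right side is true.

[⇒] Assume the antecedent. If s is true, the antecedent forces (s = T, p = F, u = T), and the consequent holds there. If s is false, the antecedent forces (s = F, p = F, u = T), and the consequent holds there. Either way the consequent holds.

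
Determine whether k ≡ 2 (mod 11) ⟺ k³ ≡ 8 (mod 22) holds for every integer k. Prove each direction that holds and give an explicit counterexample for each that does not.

The forward direction fails; the converse holds.

[⇒] This fails: take k = 13. Then 13 ≡ 2 (mod 11), but 13³ = 2197 ≡ 19 (mod 22), not 8.

[⇐] Conversely, the residues r modulo 22 with r³ ≡ 8 (mod 22) are exactly {2}, and each is ≡ 2 (mod 11).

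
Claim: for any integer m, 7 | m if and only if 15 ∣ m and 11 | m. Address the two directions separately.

[⇒] This fails: take m = 7. Certainly 7 ∣ 7, but 15 ∤ 7.

[⇐] This fails: take m = 165. Both 15 ∣ 165 and 11 ∣ 165, yet 165 is not a multiple of 7 (since 165 = 23·7 + 4), so 7 ∤ 165.

(⇒) fails and (⇐) fails.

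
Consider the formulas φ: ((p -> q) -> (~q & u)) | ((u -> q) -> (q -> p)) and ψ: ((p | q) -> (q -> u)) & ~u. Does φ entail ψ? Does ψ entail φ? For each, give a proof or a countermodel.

(←) Assume the antecedent. If p is true, the consequent reduces to true regardless of the other variables. If p is false, the antecedent forces (p = F, u = F, q = F), and the consequent holds there. Either way the consequent holds.

(→) This fails. Under p = F, u = T, q = F, the left side is true but the right side is false.

(⇒) fails; (⇐) holds.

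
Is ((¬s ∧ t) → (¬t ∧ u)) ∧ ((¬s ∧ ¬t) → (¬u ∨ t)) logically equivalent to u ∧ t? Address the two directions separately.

(⇒) This fails. Under u = F, t = F, s = F, the left side is true but the right side is false.

(⇐) This fails. Under u = T, t = T, s = F, the left side is false but the right side is true.

Both directions fail.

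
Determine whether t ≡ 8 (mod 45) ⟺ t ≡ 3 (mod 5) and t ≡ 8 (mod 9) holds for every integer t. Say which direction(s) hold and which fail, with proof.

Both directions hold.

(←) If t ≡ 3 (mod 5) and t ≡ 8 (mod 9), then by the Chinese remainder theorem t ≡ 8 (mod 45). This is exactly t ≡ 8 (mod 45).

(→) Suppose t ≡ 8 (mod 45); write t = 45j + 8. Since 5 ∣ 45, reducing mod 5 gives t ≡ 8 ≡ 3 (mod 5); since 9 ∣ 45, reducing mod 9 gives t ≡ 8 (mod 9).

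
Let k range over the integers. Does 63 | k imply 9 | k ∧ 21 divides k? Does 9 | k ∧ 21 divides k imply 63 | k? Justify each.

Converse. Suppose 9 ∣ k and 21 ∣ k. Any common multiple of 9 and 21 is a multiple of their lcm; here lcm(9, 21) = 9·21/gcd(9, 21) = 189/3 = 63, so 63 ∣ k.

Forward direction. If 63 ∣ k, write k = 63q. Since 63 = 7·9, k = 9·(7q), so 9 ∣ k; and since 63 = 3·21, k = 21·(3q), so 21 ∣ k.

Both implications hold.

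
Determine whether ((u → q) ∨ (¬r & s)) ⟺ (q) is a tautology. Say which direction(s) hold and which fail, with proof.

Only the reverse direction holds.

(⟹) This fails. Under r = F, q = F, s = F, u = F, the left side is true but the right side is false.

(⟸) Assume the antecedent. If q is true, (u → q) ∨ (¬r & s) reduces to true regardless of the other variables. If q is false, the antecedent cannot hold. Either way (u → q) ∨ (¬r & s) holds.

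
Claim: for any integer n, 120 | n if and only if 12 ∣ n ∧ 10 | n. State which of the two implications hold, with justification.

Only the forward direction holds.

[⇐] This fails: take n = 60. Both 12 ∣ 60 and 10 ∣ 60, yet 60 is not a multiple of 120 (since 60 = 0·120 + 60), so 120 ∤ 60.

[⇒] If 120 ∣ n, write n = 120q. Since 120 = 10·12, n = 12·(10q), so 12 ∣ n; and since 120 = 12·10, n = 10·(12q), so 10 ∣ n.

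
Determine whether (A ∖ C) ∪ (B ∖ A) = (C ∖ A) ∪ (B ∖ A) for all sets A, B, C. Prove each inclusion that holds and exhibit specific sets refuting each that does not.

(⊆) This inclusion fails. Take A = {1}, B = ∅, C = ∅; then 1 ∈ (A ∖ C) ∪ (B ∖ A) but 1 ∉ (C ∖ A) ∪ (B ∖ A).

(⊇) This inclusion fails. Take A = ∅, B = ∅, C = {1}; then 1 ∈ (C ∖ A) ∪ (B ∖ A) but 1 ∉ (A ∖ C) ∪ (B ∖ A).

Both inclusions fail.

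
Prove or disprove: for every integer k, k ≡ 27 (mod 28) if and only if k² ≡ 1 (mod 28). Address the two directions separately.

(⟹) Suppose k ≡ 27 (mod 28). Write k = 28j + 27. Then (28j + 27)² = 784j² + 1512j + 729 = 28(28j² + 54j + 26) + 1, so k² ≡ 1 (mod 28).

(⟸) This fails: take k = 1. Then 1² = 1 ≡ 1 (mod 28), yet 1 ≡ 1 (mod 28), not 27.

Only the forward implication holds.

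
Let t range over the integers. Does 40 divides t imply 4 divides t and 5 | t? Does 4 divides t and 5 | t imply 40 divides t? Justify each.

The forward direction holds; the converse fails.

[⇒] If 40 ∣ t, write t = 40q. Since 40 = 10·4, t = 4·(10q), so 4 ∣ t; and since 40 = 8·5, t = 5·(8q), so 5 ∣ t.

[⇐] This fails: take t = 20. Both 4 ∣ 20 and 5 ∣ 20, yet 20 is not a multiple of 40 (since 20 = 0·40 + 20), so 40 ∤ 20.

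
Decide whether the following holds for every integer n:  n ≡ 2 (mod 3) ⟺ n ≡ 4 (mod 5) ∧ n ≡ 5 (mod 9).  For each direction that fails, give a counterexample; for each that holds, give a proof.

Not equivalent: only (⇐) holds.

(→) This fails: n = 32 gives 32 ≡ 2 (mod 3) but 32 ≡ 2 (mod 5), so the conjunction on the right does not hold.

(←) Conversely, if n ≡ 4 (mod 5) and n ≡ 5 (mod 9), then by the Chinese remainder theorem n ≡ 14 (mod 45). Since 14 ≡ 2 (mod 3) and 3 ∣ 45, we get n ≡ 2 (mod 3).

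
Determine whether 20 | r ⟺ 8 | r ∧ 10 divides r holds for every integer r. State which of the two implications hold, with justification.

(→) This fails: take r = 20. Certainly 20 ∣ 20, but 8 ∤ 20.

(←) Suppose 8 ∣ r and 10 ∣ r. Any common multiple of 8 and 10 is a multiple of their lcm; here lcm(8, 10) = 8·10/gcd(8, 10) = 80/2 = 40, so 40 ∣ r. Since 20 ∣ 40, it follows that 20 ∣ r.

(⇒) fails; (⇐) holds.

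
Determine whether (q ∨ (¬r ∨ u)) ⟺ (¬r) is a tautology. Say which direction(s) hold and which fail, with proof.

(⟸) Assume the antecedent. If u is true, q ∨ (¬r ∨ u) reduces to true regardless of the other variables. If u is false, the antecedent forces (u = F, r = F, q = F) or (u = F, r = F, q = T), and q ∨ (¬r ∨ u) holds there. Either way q ∨ (¬r ∨ u) holds.

(⟹) This fails. Under u = T, r = T, q = F, the left side is true but the right side is false.

Only the converse holds.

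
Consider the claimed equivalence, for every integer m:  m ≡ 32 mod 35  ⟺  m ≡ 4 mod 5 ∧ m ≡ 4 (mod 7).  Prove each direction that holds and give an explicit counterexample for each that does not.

[⇒] This fails: m = 32 gives 32 ≡ 32 (mod 35) but 32 ≡ 2 (mod 5), so the conjunction on the right does not hold.

[⇐] This fails: m = 4 satisfies both congruences on the right (4 ≡ 4 mod 5 and 4 ≡ 4 mod 7) yet 4 ≡ 4 (mod 35), not 32.

Neither direction holds.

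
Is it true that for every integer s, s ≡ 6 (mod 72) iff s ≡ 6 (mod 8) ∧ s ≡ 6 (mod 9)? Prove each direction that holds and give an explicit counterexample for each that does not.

(⟸) If s ≡ 6 (mod 8) and s ≡ 6 (mod 9), then by the Chinese remainder theorem s ≡ 6 (mod 72). This is exactly s ≡ 6 (mod 72).

(⟹) Suppose s ≡ 6 (mod 72); write s = 72j + 6. Since 8 ∣ 72, reducing mod 8 gives s ≡ 6 (mod 8); since 9 ∣ 72, reducing mod 9 gives s ≡ 6 (mod 9).

Both implications hold.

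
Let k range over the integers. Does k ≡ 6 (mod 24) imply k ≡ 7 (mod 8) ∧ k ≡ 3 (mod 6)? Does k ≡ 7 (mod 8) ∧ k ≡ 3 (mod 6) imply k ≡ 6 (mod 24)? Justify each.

[⇒] This fails: k = 6 gives 6 ≡ 6 (mod 24) but 6 ≡ 6 (mod 8), so the conjunction on the right does not hold.

[⇐] This fails: k = 15 satisfies both congruences on the right (15 ≡ 7 mod 8 and 15 ≡ 3 mod 6) yet 15 ≡ 15 (mod 24), not 6.

(⇒) fails and (⇐) fails.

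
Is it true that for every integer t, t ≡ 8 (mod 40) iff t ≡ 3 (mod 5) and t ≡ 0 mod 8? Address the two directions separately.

Both implications hold.

[⇐] If t ≡ 3 (mod 5) and t ≡ 0 (mod 8), then by the Chinese remainder theorem t ≡ 8 (mod 40). This is exactly t ≡ 8 (mod 40).

[⇒] Suppose t ≡ 8 (mod 40); write t = 40j + 8. Since 5 ∣ 40, reducing mod 5 gives t ≡ 8 ≡ 3 (mod 5); since 8 ∣ 40, reducing mod 8 gives t ≡ 8 ≡ 0 (mod 8).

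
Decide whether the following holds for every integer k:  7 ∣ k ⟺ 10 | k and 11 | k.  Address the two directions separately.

(⇒) fails and (⇐) fails.

Forward direction. This fails: take k = 7. Certainly 7 ∣ 7, but 10 ∤ 7.

Converse. This fails: take k = 110. Both 10 ∣ 110 and 11 ∣ 110, yet 110 is not a multiple of 7 (since 110 = 15·7 + 5), so 7 ∤ 110.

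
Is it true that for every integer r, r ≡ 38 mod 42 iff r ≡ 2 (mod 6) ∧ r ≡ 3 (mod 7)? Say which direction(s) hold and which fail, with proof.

The biconditional holds.

(⇒) Suppose r ≡ 38 (mod 42); write r = 42j + 38. Since 6 ∣ 42, reducing mod 6 gives r ≡ 38 ≡ 2 (mod 6); since 7 ∣ 42, reducing mod 7 gives r ≡ 38 ≡ 3 (mod 7).

(⇐) Conversely, if r ≡ 2 (mod 6) and r ≡ 3 (mod 7), then by the Chinese remainder theorem r ≡ 38 (mod 42). This is exactly r ≡ 38 (mod 42).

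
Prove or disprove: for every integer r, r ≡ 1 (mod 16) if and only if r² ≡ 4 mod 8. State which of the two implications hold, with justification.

(⇒) This fails: take r = 1. Then 1 ≡ 1 (mod 16), but 1² = 1 ≡ 1 (mod 8), not 4.

(⇐) This fails: take r = 2. Then 2² = 4 ≡ 4 (mod 8), yet 2 ≡ 2 (mod 16), not 1.

Neither direction holds.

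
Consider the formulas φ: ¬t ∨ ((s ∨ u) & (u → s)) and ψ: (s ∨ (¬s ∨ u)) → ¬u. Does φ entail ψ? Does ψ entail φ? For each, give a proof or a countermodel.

Forward direction. This fails. Under s = F, u = T, t = F, the left side is true but the right side is false.

Converse. This fails. Under s = F, u = F, t = T, the left side is false but the right side is true.

(⇒) fails and (⇐) fails.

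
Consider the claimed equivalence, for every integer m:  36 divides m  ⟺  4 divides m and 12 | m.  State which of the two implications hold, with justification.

The forward direction holds; the converse fails.

Converse. This fails: take m = 12. Both 4 ∣ 12 and 12 ∣ 12, yet 12 is not a multiple of 36 (since 12 = 0·36 + 12), so 36 ∤ 12.

Forward direction. If 36 ∣ m, write m = 36q. Since 36 = 9·4, m = 4·(9q), so 4 ∣ m; and since 36 = 3·12, m = 12·(3q), so 12 ∣ m.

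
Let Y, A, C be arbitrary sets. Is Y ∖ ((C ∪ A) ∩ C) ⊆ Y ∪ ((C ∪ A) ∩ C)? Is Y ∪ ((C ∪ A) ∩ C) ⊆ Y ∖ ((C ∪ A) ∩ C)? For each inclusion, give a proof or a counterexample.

The sets are not equal: only the forward inclusion holds.

(⟸) This inclusion fails. Take Y = ∅, A = ∅, C = {1}; then 1 ∈ Y ∪ ((C ∪ A) ∩ C) but 1 ∉ Y ∖ ((C ∪ A) ∩ C).

(⟹) Let x ∈ Y ∖ ((C ∪ A) ∩ C). Then either x ∈ Y and x ∉ A, C; or x ∈ Y ∩ A and x ∉ C. In each case x ∈ Y ∪ ((C ∪ A) ∩ C), so Y ∖ ((C ∪ A) ∩ C) ⊆ Y ∪ ((C ∪ A) ∩ C).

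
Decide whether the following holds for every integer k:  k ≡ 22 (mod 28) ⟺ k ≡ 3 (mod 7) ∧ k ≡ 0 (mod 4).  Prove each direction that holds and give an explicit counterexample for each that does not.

[⇒] This fails: k = 22 gives 22 ≡ 22 (mod 28) but 22 ≡ 1 (mod 7), so the conjunction on the right does not hold.

[⇐] This fails: k = 24 satisfies both congruences on the right (24 ≡ 3 mod 7 and 24 ≡ 0 mod 4) yet 24 ≡ 24 (mod 28), not 22.

Both directions fail.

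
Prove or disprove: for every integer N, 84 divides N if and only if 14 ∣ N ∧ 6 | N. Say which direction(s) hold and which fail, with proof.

Not equivalent: only (⇒) holds.

Converse. This fails: take N = 42. Both 14 ∣ 42 and 6 ∣ 42, yet 42 is not a multiple of 84 (since 42 = 0·84 + 42), so 84 ∤ 42.

Forward direction. If 84 ∣ N, write N = 84q. Since 84 = 6·14, N = 14·(6q), so 14 ∣ N; and since 84 = 14·6, N = 6·(14q), so 6 ∣ N.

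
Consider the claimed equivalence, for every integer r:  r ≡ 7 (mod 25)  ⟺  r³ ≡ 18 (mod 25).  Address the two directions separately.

Both directions hold.

(⟹) Suppose r ≡ 7 (mod 25). Write r = 25j + 7. Then (25j + 7)³ = 15625j³ + 13125j² + 3675j + 343 = 25(625j³ + 525j² + 147j + 13) + 18, so r³ ≡ 18 (mod 25).

(⟸) Conversely, suppose r³ ≡ 18 (mod 25). The only residue r in {0, …, 24} with r³ ≡ 18 (mod 25) is r = 7, so r ≡ 7 (mod 25).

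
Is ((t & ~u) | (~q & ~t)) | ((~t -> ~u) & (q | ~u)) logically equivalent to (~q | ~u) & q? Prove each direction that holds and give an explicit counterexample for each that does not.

(→) This fails. Under u = F, q = F, t = F, the left side is true but the right side is false.

(←) Assume the antecedent. If u is true, the antecedent cannot hold. If u is false, the consequent reduces to true regardless of the other variables. Either way the consequent holds.

Not equivalent: only (⇐) holds.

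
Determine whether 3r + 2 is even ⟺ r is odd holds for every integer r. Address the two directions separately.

(⇒) fails and (⇐) fails.

(⟹) This fails: r = 2 gives 3r + 2 = 8, which is even, but 2 is even, not odd.

(⟸) This also fails: r = 5 is odd, but 3r + 2 = 17 is odd, not even.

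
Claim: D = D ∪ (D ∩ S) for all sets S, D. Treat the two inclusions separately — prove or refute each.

The two sets are equal.

(⟹) Let x ∈ D. Then either x ∈ D and x ∉ S; or x ∈ S ∩ D. In each case x ∈ D ∪ (D ∩ S), so D ⊆ D ∪ (D ∩ S).

(⟸) Let x ∈ D ∪ (D ∩ S). Then either x ∈ D and x ∉ S; or x ∈ S ∩ D. In each case x ∈ D, so D ∪ (D ∩ S) ⊆ D.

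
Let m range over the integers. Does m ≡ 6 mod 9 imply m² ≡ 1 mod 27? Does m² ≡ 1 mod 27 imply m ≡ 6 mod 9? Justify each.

(⇒) This fails: take m = 6. Then 6 ≡ 6 (mod 9), but 6² = 36 ≡ 9 (mod 27), not 1.

(⇐) This fails: take m = 1. Then 1² = 1 ≡ 1 (mod 27), yet 1 ≡ 1 (mod 9), not 6.

Both directions fail.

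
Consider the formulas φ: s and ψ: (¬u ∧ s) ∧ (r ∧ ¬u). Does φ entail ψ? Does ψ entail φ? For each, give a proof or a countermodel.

Only the converse holds.

Forward direction. This fails. Under r = F, u = F, s = T, the left side is true but the right side is false.

Converse. Assume the antecedent. If r is true, the antecedent forces (r = T, u = F, s = T), and s holds there. If r is false, the antecedent cannot hold. Either way s holds.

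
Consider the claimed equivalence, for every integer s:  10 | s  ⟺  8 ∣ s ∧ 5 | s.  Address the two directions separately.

Only the converse holds.

(←) Suppose 8 ∣ s and 5 ∣ s. Any common multiple of 8 and 5 is a multiple of their lcm; here gcd(8, 5) = 1, so lcm(8, 5) = 8·5 = 40, so 40 ∣ s. Since 10 ∣ 40, it follows that 10 ∣ s.

(→) This fails: take s = 10. Certainly 10 ∣ 10, but 8 ∤ 10.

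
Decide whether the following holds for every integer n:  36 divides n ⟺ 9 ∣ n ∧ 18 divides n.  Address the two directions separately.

Not equivalent: only (⇒) holds.

(⟹) If 36 ∣ n, write n = 36q. Since 36 = 4·9, n = 9·(4q), so 9 ∣ n; and since 36 = 2·18, n = 18·(2q), so 18 ∣ n.

(⟸) This fails: take n = 18. Both 9 ∣ 18 and 18 ∣ 18, yet 18 is not a multiple of 36 (since 18 = 0·36 + 18), so 36 ∤ 18.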